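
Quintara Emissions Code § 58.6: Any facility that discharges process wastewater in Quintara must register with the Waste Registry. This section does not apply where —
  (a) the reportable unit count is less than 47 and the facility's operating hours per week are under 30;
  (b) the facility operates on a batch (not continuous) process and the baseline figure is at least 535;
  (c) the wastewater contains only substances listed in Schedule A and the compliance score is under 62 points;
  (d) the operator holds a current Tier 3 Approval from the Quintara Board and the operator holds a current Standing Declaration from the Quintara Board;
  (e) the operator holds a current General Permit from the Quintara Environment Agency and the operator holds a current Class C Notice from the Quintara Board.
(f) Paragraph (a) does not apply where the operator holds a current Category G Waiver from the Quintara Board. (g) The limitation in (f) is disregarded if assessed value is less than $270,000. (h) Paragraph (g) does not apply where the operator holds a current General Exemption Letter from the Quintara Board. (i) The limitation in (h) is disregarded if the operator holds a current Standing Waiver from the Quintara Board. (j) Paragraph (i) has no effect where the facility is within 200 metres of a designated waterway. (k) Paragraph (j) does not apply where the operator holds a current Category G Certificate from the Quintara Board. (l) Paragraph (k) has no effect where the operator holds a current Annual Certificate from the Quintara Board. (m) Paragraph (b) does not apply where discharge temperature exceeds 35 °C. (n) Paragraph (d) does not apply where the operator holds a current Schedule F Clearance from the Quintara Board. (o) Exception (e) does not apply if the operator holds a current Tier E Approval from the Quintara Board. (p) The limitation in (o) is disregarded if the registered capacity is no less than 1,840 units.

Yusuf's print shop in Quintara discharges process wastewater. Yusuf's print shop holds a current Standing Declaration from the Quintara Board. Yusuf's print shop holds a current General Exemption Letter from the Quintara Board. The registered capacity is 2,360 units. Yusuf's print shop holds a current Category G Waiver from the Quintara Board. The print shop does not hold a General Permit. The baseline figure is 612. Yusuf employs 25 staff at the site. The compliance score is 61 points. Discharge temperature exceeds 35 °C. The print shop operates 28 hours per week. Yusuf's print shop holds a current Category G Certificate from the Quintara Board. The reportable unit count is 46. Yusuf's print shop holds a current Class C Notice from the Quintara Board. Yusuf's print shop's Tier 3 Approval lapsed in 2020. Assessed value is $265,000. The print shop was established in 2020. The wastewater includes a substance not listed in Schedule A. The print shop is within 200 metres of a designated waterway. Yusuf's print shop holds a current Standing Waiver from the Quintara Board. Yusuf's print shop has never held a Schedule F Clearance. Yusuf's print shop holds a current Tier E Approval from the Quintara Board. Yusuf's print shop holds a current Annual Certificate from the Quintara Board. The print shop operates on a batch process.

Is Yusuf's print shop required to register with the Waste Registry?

Exception (a): the reportable unit count is 46, less than the 47 limit; the facility's operating hours per week are 28, under the 30 limit — every condition holds. But: (f) applies — a current Category G Waiver is held. (g) applies (assessed value is $265,000, less than the $270,000 limit), but is displaced by (h): (h) applies — a current General Exemption Letter is held. (i) is triggered (a current Standing Waiver is held), but yields to (j): (j) operates against (i): the print shop is within 200 m of a designated waterway. (k) would limit (j) — a current Category G Certificate is held — but (l) sets (k) aside: (l) operates against (k): a current Annual Certificate is held. So (a) is unavailable.
All of (b)'s requirements are met (the facility operates on a batch process; the baseline figure is 612, meeting the 535 threshold). However, paragraph (m) must be considered: (m) applies — discharge temperature exceeds 35 °C. So (b) is unavailable.
Exception (c) fails — the wastewater includes a non-Schedule-A substance.
Exception (d) does not apply: no current Tier 3 Approval is held.
Exception (e) requires that the operator holds a current General Permit from the Quintara Environment Agency; but no General Permit is held, so (e) is unavailable.
None of the exceptions is available; § 58.6 applies in full.

Yes — Yusuf's print shop must register with the Waste Registry.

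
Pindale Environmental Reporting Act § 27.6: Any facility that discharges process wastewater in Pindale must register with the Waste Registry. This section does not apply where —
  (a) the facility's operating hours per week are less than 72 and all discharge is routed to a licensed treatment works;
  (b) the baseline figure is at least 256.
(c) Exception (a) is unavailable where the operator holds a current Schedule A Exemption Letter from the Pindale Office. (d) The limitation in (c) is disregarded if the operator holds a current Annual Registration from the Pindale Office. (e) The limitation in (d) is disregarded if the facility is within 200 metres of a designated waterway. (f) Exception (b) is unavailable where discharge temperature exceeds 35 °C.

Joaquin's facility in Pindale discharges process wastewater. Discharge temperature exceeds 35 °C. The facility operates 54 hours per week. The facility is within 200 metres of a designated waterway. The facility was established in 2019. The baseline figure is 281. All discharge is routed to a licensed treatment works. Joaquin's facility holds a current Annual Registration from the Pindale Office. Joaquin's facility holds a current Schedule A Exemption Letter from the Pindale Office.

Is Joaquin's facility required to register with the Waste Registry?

Exception (a): the facility's operating hours per week are 54, less than the 72 limit; discharge is routed to a licensed treatment works — every condition holds. But: (c) operates — a current Schedule A Exemption Letter is held. (d) is triggered (a current Annual Registration is held), but yields to (e): (e) applies — the facility is within 200 m of a designated waterway. (a) is therefore removed.
Exception (b)'s conditions are all satisfied: the baseline figure is 281, meeting the 256 threshold. Turning to paragraph (f): (f) is engaged — discharge temperature exceeds 35 °C. (b) is therefore removed.
No exception displaces § 27.6.

Yes — Joaquin's facility must register with the Waste Registry.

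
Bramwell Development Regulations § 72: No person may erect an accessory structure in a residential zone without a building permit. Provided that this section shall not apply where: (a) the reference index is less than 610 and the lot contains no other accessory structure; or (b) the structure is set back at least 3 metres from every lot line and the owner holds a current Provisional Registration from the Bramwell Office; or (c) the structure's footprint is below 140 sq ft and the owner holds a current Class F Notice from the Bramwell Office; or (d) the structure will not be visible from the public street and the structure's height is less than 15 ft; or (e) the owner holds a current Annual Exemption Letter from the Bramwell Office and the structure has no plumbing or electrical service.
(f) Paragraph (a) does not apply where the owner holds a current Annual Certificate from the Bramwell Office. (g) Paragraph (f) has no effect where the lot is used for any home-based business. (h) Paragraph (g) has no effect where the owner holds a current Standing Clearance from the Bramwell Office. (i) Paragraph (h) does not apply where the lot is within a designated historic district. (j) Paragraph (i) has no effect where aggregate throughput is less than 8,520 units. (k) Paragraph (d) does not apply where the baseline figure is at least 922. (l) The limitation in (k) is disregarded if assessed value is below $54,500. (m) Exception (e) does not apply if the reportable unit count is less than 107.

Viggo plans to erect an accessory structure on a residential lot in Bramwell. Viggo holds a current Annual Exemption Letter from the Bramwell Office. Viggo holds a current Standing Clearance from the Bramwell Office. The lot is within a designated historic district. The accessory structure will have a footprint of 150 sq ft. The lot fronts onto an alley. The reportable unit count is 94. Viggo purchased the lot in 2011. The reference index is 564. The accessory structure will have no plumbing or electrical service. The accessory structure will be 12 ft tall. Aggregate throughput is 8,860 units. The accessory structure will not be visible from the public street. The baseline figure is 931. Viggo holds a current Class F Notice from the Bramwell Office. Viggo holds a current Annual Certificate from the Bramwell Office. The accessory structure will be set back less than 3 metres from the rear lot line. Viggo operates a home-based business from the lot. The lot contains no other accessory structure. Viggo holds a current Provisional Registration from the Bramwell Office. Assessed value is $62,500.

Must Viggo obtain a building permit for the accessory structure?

All of (a)'s requirements are met (the reference index is 564, less than the 610 limit; the lot has no other accessory structure). Considering the limiting provisions: (f) would limit (a) — a current Annual Certificate is held — but (g) sets (f) aside: (g) is engaged — a home-based business operates on the lot. (h) would limit (g) — a current Standing Clearance is held — but (i) sets (h) aside: (i) operates against (h): the lot is in a historic district. (j), which would lift (i), is not triggered — aggregate throughput is 8,860 units, not less than 8,520 units. Exception (a) stands.
Exception (b) does not apply: the rear setback is under 3 m.
Exception (c) does not apply: the structure's footprint is 150 sq ft, not below 140 sq ft.
All of (d)'s requirements are met (the structure will not be visible from the street; the structure's height is 12 ft, less than the 15 ft limit). But: (k) operates against (d): the baseline figure is 931, meeting the 922 threshold. (l) is not engaged (assessed value is $62,500, not below $54,500), so (k) stands. (d) is therefore removed.
Exception (e): a current Annual Exemption Letter is held; there is no plumbing or electrical service — every condition holds. But applying paragraph (m): (m) operates against (e): the reportable unit count is 94, less than the 107 limit. So (e) is unavailable.

No — exception (a) applies; Viggo does not need a building permit.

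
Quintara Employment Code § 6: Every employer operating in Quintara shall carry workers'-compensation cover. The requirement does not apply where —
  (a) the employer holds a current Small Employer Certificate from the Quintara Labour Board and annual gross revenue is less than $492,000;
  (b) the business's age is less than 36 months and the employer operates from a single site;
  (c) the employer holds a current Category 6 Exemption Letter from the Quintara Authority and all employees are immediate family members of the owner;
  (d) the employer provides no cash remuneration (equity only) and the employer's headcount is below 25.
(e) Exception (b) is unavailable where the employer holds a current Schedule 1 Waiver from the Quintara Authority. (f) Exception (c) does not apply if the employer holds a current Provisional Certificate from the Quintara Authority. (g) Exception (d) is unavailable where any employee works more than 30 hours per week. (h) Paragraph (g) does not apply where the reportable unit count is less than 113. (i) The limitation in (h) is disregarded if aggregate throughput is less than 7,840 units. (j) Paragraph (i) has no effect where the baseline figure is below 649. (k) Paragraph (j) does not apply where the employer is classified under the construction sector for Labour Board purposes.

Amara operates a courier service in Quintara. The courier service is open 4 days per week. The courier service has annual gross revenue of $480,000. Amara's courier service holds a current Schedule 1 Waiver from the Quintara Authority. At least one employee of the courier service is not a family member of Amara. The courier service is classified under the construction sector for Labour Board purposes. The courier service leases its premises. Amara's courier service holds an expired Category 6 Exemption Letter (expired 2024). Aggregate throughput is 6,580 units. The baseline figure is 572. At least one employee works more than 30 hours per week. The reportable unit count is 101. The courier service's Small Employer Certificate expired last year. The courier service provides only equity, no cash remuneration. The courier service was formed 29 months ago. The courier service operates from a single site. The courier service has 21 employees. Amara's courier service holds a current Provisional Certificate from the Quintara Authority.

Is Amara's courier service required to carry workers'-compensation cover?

Yes — Amara's courier service must carry workers'-compensation cover.

Exception (a) does not apply: the Small Employer Certificate has expired.
All of (b)'s requirements are met (the business's age is 29 months, less than the 36 months limit; the employer operates from a single site). But: (e) operates against (b): a current Schedule 1 Waiver is held. Exception (b) does not apply.
Exception (c) requires that the employer holds a current Category 6 Exemption Letter from the Quintara Authority; but the Category 6 Exemption Letter is not current, so (c) is unavailable.
Exception (d) is satisfied on its face — remuneration is equity-only; the employer's headcount is 21, below the 25 limit. Turning to paragraphs (g)–(k): (g) applies — at least one employee exceeds 30 hours/week. (h) is triggered (the reportable unit count is 101, less than the 113 limit), but yields to (i): (i) applies — aggregate throughput is 6,580 units, less than the 7,840 units limit. (j) operates (the baseline figure is 572, below the 649 limit), but is itself disapplied by (k): (k) is triggered — the courier service is classified under the construction sector. Exception (d) does not apply.
No exception applies. The general rule governs.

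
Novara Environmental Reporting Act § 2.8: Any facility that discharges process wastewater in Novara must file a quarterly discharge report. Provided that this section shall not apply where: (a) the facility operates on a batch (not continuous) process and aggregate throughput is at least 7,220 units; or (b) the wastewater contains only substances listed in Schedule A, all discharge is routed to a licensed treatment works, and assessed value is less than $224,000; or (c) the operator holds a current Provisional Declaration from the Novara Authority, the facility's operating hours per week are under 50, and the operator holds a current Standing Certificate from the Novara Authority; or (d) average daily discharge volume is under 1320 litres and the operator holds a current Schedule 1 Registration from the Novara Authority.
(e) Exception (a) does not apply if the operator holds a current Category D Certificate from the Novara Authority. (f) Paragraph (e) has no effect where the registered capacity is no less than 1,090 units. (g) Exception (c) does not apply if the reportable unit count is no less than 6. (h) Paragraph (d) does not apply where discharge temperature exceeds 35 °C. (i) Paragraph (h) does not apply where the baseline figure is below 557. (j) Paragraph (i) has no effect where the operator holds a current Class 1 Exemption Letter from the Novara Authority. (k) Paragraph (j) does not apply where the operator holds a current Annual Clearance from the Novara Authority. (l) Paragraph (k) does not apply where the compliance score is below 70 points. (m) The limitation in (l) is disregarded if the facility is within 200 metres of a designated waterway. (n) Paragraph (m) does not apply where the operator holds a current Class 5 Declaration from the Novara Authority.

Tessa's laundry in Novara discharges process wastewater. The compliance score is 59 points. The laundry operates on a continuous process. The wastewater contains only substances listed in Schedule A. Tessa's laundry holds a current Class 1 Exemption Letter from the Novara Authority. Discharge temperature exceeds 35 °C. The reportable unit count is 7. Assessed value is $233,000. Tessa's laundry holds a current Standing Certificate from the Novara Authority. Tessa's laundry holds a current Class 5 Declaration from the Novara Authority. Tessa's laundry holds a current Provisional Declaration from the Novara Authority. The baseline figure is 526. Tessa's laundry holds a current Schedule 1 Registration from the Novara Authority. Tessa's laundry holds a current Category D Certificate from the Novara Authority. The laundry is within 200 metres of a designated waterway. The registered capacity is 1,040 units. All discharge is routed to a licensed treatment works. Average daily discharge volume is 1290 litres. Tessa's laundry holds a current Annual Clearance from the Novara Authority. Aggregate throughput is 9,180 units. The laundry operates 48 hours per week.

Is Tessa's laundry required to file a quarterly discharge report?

Exception (a) requires that the facility operates on a batch (not continuous) process; but the facility operates on a continuous process, so (a) is unavailable.
Exception (b) requires that assessed value is less than $224,000; but assessed value is $233,000, not less than $224,000, so (b) is unavailable.
Exception (c) is satisfied on its face — a current Provisional Declaration is held; the facility's operating hours per week are 48, under the 50 limit; a current Standing Certificate is held. However, paragraph (g) must be considered: (g) operates — the reportable unit count is 7, meeting the 6 threshold. (c) is therefore removed.
Exception (d) is satisfied on its face — average daily discharge volume is 1290 litres, under the 1320 litres limit; a current Schedule 1 Registration is held. But applying paragraphs (h)–(n): (h) operates against (d): discharge temperature exceeds 35 °C. (i) is triggered (the baseline figure is 526, below the 557 limit), but is itself disapplied by (j): (j) operates against (i): a current Class 1 Exemption Letter is held. (k) is triggered (a current Annual Clearance is held), but is itself disapplied by (l): (l) operates against (k): the compliance score is 59 points, below the 70 points limit. (m) operates (the laundry is within 200 m of a designated waterway), but is set aside by (n): (n) operates — a current Class 5 Declaration is held. (d) is therefore removed.
No exception displaces § 2.8.

Yes — Tessa's laundry must file a quarterly discharge report.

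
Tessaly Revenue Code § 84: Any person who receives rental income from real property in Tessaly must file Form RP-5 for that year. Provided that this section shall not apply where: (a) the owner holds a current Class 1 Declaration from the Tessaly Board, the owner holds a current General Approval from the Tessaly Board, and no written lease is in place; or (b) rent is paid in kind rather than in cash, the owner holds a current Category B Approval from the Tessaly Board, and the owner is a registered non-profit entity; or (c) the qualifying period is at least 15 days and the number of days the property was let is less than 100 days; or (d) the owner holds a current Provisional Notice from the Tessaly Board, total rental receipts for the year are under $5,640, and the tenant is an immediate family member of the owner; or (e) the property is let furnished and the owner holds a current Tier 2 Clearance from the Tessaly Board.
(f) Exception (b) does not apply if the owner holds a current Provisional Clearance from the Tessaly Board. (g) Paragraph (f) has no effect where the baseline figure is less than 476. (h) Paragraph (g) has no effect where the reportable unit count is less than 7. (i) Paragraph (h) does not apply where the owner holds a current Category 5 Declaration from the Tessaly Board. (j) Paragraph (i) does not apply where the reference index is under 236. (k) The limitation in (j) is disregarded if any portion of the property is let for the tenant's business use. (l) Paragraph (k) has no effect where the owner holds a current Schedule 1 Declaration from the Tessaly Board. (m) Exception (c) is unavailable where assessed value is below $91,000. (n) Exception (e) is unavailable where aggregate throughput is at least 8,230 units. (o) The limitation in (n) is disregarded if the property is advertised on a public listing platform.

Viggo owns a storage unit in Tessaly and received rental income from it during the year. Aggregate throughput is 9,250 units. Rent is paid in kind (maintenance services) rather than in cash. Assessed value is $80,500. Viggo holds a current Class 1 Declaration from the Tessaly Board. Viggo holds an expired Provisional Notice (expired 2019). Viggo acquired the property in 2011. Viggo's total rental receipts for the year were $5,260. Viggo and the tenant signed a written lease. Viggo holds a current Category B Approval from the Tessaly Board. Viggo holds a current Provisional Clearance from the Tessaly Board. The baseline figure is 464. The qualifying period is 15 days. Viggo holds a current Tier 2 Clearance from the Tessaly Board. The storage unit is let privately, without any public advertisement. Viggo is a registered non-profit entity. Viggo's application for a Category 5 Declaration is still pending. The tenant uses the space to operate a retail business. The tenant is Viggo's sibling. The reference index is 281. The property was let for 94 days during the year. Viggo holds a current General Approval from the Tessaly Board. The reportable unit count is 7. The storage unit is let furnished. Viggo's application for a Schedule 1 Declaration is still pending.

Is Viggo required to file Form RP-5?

Exception (a) fails — a written lease is in place.
Exception (b)'s conditions are all satisfied: rent is paid in kind; a current Category B Approval is held; Viggo is a registered non-profit. Under paragraphs (f)–(l): (f) operates (a current Provisional Clearance is held), but is overridden by (g): (g) applies — the baseline figure is 464, less than the 476 limit. (h) is not triggered (the reportable unit count is 7, not less than 7), so (g) stands. (b) remains available.
Exception (c)'s conditions are all satisfied: the qualifying period is 15 days, meeting the 15 days threshold; the number of days the property was let is 94 days, less than the 100 days limit. But: (m) operates against (c): assessed value is $80,500, below the $91,000 limit. Exception (c) does not apply.
Exception (d) does not apply: there is no Provisional Notice in force.
Exception (e) is satisfied on its face — the property is let furnished; a current Tier 2 Clearance is held. But: (n) operates against (e): aggregate throughput is 9,250 units, meeting the 8,230 units threshold. (o), which would lift (n), is not engaged — the property is let privately without advertisement. Exception (e) does not apply.

No — exception (b) applies; Viggo is not required to file Form RP-5.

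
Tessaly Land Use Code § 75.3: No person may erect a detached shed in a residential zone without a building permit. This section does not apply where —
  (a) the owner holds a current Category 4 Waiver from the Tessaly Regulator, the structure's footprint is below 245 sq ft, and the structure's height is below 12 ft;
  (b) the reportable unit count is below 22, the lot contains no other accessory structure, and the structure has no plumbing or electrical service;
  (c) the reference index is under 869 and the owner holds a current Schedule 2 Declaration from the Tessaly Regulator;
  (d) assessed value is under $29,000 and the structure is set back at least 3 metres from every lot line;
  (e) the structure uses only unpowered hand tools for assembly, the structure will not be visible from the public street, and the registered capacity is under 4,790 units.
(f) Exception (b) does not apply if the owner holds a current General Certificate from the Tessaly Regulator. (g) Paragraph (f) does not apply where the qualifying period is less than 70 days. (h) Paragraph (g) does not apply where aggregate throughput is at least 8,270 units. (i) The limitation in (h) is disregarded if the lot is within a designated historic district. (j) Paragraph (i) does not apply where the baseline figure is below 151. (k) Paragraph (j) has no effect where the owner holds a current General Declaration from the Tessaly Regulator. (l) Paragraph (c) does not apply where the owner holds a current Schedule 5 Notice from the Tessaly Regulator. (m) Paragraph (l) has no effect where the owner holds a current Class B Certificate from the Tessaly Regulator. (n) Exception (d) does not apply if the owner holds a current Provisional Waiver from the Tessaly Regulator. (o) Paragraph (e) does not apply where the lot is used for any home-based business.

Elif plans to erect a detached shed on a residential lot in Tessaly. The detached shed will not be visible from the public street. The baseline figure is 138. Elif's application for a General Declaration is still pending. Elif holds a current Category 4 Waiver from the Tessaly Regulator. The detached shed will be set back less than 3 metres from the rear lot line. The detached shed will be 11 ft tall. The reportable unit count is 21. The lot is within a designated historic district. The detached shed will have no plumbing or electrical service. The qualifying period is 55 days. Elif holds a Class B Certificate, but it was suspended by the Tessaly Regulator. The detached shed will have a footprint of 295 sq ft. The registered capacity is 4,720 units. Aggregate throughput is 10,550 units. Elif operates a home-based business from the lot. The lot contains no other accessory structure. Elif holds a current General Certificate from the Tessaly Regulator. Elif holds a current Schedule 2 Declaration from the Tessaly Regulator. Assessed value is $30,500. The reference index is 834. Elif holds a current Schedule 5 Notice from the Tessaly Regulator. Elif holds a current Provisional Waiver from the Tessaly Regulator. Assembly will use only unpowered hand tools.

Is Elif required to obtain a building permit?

Yes — Elif must obtain a building permit.

Exception (a) fails — the structure's footprint is 295 sq ft, not below 245 sq ft.
All of (b)'s requirements are met (the reportable unit count is 21, below the 22 limit; the lot has no other accessory structure; there is no plumbing or electrical service). But applying paragraphs (f)–(k): (f) operates against (b): a current General Certificate is held. (g) is triggered (the qualifying period is 55 days, less than the 70 days limit), but is overridden by (h): (h) operates against (g): aggregate throughput is 10,550 units, meeting the 8,270 units threshold. (i) would limit (h) — the lot is in a historic district — but (j) sets (i) aside: (j) operates — the baseline figure is 138, below the 151 limit. (k) is not triggered (no current General Declaration is held), so (j) stands. So (b) is unavailable.
Exception (c): the reference index is 834, under the 869 limit; a current Schedule 2 Declaration is held — every condition holds. But: (l) operates against (c): a current Schedule 5 Notice is held. (m) does not operate here (the Class B Certificate is not current), so (l) stands. Exception (c) does not apply.
Exception (d) does not apply: assessed value is $30,500, not under $29,000.
Exception (e) is satisfied on its face — assembly uses only hand tools; the structure will not be visible from the street; the registered capacity is 4,720 units, under the 4,790 units limit. But applying paragraph (o): (o) is triggered — a home-based business operates on the lot. So (e) is unavailable.
None of the exceptions is available; § 75.3 applies in full.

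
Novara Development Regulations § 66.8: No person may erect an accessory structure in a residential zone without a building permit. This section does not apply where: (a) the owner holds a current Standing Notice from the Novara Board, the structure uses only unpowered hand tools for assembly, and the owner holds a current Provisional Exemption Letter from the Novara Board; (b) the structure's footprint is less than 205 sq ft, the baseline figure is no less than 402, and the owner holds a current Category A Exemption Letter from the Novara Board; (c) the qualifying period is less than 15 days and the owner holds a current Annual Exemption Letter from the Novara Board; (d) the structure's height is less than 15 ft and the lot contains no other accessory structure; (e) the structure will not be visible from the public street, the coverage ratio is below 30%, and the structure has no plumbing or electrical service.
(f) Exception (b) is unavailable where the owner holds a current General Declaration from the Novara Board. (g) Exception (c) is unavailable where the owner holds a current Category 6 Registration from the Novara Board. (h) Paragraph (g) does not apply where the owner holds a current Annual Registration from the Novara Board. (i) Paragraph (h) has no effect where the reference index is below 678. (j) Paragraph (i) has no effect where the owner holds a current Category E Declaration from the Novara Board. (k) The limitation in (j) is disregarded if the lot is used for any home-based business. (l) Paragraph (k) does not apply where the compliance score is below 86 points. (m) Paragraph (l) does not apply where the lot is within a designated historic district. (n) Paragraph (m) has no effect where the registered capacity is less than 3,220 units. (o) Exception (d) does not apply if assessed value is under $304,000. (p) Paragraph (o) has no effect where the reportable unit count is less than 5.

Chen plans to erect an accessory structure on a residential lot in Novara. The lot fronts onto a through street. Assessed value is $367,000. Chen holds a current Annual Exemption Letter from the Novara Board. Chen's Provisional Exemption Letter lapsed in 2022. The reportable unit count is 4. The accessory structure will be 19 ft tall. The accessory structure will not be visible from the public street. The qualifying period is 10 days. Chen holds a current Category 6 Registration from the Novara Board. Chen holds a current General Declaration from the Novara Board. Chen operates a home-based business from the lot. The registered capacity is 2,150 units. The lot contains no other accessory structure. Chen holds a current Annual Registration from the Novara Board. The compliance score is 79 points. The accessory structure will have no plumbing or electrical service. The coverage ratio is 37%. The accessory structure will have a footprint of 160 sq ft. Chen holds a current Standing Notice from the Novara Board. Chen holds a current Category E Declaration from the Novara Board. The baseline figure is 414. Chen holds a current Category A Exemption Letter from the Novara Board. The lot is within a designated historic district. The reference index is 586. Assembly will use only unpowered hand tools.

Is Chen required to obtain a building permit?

No — exception (c) applies; Chen does not need a building permit.

Exception (a) requires that the owner holds a current Provisional Exemption Letter from the Novara Board; but the Provisional Exemption Letter is not current, so (a) is unavailable.
Exception (b) is satisfied on its face — the structure's footprint is 160 sq ft, less than the 205 sq ft limit; the baseline figure is 414, meeting the 402 threshold; a current Category A Exemption Letter is held. But: (f) operates against (b): a current General Declaration is held. So (b) is unavailable.
All of (c)'s requirements are met (the qualifying period is 10 days, less than the 15 days limit; a current Annual Exemption Letter is held). Applying paragraphs (g)–(n): (g) is triggered (a current Category 6 Registration is held), but is set aside by (h): (h) operates against (g): a current Annual Registration is held. (i) would limit (h) — the reference index is 586, below the 678 limit — but (j) sets (i) aside: (j) operates against (i): a current Category E Declaration is held. (k) is triggered (a home-based business operates on the lot), but is displaced by (l): (l) is triggered — the compliance score is 79 points, below the 86 points limit. (m) is triggered (the lot is in a historic district), but yields to (n): (n) operates — the registered capacity is 2,150 units, less than the 3,220 units limit. (c) remains available.
Exception (d) fails — the structure's height is 19 ft, not less than 15 ft.
Exception (e) fails — the coverage ratio is 37%, not below 30%.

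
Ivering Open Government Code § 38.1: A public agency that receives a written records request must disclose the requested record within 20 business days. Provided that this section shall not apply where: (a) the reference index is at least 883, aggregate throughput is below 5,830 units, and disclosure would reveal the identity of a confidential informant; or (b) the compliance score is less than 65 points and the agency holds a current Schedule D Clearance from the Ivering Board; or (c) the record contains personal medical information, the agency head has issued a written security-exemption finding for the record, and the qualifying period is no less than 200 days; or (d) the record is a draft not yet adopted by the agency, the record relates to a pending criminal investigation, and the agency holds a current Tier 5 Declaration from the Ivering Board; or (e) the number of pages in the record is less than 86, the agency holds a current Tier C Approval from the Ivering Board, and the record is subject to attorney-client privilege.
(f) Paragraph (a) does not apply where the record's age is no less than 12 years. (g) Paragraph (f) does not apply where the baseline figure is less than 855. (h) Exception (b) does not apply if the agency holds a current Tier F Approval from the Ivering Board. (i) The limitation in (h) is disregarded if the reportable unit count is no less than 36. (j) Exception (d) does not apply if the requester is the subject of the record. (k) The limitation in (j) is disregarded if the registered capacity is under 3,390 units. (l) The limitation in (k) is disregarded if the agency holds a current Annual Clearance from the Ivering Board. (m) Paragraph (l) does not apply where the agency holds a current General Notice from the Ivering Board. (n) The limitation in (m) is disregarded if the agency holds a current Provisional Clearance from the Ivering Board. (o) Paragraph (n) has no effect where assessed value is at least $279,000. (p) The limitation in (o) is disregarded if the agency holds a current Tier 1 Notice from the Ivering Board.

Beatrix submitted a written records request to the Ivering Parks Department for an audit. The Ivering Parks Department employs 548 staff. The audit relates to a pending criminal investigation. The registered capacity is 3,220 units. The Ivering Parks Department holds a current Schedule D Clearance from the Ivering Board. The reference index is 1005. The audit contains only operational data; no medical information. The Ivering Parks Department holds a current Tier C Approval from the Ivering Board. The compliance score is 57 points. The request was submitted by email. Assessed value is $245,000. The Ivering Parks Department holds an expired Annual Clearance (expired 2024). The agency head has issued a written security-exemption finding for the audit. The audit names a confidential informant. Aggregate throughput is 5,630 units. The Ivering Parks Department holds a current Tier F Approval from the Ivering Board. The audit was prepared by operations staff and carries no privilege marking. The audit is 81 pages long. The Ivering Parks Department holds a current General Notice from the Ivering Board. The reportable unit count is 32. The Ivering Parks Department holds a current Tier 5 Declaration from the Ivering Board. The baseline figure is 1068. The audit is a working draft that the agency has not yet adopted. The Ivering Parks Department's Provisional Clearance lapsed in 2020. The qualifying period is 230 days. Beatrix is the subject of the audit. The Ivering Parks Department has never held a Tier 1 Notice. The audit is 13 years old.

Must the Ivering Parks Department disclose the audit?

No — exception (d) applies; the Ivering Parks Department is not required to disclose the audit.

Exception (a)'s conditions are all satisfied: the reference index is 1,005, meeting the 883 threshold; aggregate throughput is 5,630 units, below the 5,830 units limit; the audit names a confidential informant. Turning to paragraphs (f)–(g): (f) operates against (a): the record's age is 13 years, meeting the 12 years threshold. (g), which would lift (f), is not engaged — the baseline figure is 1,068, not less than 855. So (a) is unavailable.
All of (b)'s requirements are met (the compliance score is 57 points, less than the 65 points limit; a current Schedule D Clearance is held). But applying paragraphs (h)–(i): (h) operates against (b): a current Tier F Approval is held. (i), which would lift (h), does not operate here — the reportable unit count is 32, short of 36. Exception (b) does not apply.
Exception (c) fails — the audit contains only operational data.
Exception (d): the audit is an unadopted draft; the audit relates to a pending investigation; a current Tier 5 Declaration is held — every condition holds. Applying paragraphs (j)–(p): (j) is triggered (Beatrix is the subject of the audit), but is set aside by (k): (k) applies — the registered capacity is 3,220 units, under the 3,390 units limit. (l), which would lift (k), is not engaged — there is no Annual Clearance in force. (d) remains available.
Exception (e) requires that the record is subject to attorney-client privilege; but the audit carries no privilege marking, so (e) is unavailable.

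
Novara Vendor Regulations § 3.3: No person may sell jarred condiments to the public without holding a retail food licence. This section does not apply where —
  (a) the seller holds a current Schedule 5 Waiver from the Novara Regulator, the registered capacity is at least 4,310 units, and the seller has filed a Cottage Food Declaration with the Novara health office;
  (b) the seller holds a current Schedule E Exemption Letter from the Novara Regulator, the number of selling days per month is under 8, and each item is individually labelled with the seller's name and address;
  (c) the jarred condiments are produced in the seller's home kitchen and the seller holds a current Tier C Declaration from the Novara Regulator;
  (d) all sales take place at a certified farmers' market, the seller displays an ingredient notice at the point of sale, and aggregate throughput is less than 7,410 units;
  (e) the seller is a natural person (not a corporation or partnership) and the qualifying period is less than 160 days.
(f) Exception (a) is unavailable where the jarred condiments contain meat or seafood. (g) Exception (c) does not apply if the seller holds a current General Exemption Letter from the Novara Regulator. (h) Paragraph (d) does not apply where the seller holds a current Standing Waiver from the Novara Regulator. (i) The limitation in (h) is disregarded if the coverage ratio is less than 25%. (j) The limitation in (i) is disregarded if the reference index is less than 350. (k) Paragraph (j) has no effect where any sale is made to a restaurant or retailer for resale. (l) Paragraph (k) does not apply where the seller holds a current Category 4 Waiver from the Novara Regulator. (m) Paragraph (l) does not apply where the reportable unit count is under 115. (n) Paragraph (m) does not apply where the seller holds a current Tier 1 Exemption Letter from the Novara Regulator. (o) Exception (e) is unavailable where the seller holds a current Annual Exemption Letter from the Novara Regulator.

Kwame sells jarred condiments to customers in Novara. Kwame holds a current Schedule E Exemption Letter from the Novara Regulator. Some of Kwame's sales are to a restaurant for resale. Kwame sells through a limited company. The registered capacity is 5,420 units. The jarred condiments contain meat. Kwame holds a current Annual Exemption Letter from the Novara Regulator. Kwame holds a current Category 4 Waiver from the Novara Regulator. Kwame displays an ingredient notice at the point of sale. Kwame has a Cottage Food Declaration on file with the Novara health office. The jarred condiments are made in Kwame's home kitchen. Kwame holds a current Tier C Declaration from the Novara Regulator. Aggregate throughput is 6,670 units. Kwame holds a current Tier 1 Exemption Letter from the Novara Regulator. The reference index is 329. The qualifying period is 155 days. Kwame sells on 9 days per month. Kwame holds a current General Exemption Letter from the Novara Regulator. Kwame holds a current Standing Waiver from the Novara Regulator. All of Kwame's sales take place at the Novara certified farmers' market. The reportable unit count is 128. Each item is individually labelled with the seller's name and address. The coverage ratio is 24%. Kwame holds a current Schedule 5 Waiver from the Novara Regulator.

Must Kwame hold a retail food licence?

Exception (a): a current Schedule 5 Waiver is held; the registered capacity is 5,420 units, meeting the 4,310 units threshold; a Cottage Food Declaration is on file — every condition holds. But: (f) is engaged — the jarred condiments contain meat. So (a) is unavailable.
Exception (b) fails — the number of selling days per month is 9, not under 8.
Exception (c) is satisfied on its face — the jarred condiments are home-kitchen produced; a current Tier C Declaration is held. However, paragraph (g) must be considered: (g) operates against (c): a current General Exemption Letter is held. Exception (c) does not apply.
Exception (d) is satisfied on its face — all sales are at a certified farmers' market; an ingredient notice is displayed; aggregate throughput is 6,670 units, less than the 7,410 units limit. But applying paragraphs (h)–(n): (h) operates — a current Standing Waiver is held. (i) operates (the coverage ratio is 24%, less than the 25% limit), but yields to (j): (j) operates against (i): the reference index is 329, less than the 350 limit. (k) applies (some sales are to a restaurant for resale), but is overridden by (l): (l) operates against (k): a current Category 4 Waiver is held. (m) does not operate here (the reportable unit count is 128, not under 115), so (l) stands. (d) is therefore removed.
Exception (e) does not apply: the seller operates through a limited company.
None of the exceptions is available; § 3.3 applies in full.

Yes — Kwame must hold a retail food licence.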